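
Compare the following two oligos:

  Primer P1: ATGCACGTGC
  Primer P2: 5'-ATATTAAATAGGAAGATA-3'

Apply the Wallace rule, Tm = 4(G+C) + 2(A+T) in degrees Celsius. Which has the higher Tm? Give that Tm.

Primer P2, 42°C

Primer P1: A+T=4, G+C=6 → Tm = 2(4)+4(6) = 32°C
Primer P2: A+T=15, G+C=3 → Tm = 2(15)+4(3) = 42°C
32°C vs 42°C → primer P2 is higher.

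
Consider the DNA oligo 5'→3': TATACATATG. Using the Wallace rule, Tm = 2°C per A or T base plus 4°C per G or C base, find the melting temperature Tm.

A=4, T=4, G=1, C=1
AT pairs contribute 8, GC pairs contribute 2.
Tm = 2(8) + 4(2) = 16 + 8 = 24°C

24°C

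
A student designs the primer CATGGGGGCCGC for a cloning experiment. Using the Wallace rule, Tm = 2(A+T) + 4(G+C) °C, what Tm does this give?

Counting bases: A=1, T=1, C=4, G=6
A+T = 2, G+C = 10
Tm = 2(2) + 4(10) = 4 + 40 = 44°C

44°C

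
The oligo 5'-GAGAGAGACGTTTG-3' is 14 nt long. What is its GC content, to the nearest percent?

T=3, A=4, G=6, C=1
G+C = 6 + 1 = 7 out of 14 bases
%GC = 7/14 × 100 = 50% ≈ 50%

50%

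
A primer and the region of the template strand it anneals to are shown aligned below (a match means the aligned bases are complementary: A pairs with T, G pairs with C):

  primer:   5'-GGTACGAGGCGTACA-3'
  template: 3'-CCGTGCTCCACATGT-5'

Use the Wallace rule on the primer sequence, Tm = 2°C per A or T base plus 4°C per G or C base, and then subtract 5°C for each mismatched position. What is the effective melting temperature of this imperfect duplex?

38°C

Primer base counts: A=4, T=2, G=6, C=3 → A+T=6, G+C=9
Perfect-match Tm = 2(6) + 4(9) = 12 + 36 = 48°C
Mismatches (positions where the bases are not complementary): 2 (at positions 3, 10)
Effective Tm = 48 − 2×5 = 48 − 10 = 38°C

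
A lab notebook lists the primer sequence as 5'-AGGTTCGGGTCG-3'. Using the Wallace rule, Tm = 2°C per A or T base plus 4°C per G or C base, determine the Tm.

Counting bases: C=2, A=1, T=3, G=6
AT pairs contribute 4, GC pairs contribute 8.
Tm = 4·8 + 2·4 = 32 + 8 = 40°C

40°C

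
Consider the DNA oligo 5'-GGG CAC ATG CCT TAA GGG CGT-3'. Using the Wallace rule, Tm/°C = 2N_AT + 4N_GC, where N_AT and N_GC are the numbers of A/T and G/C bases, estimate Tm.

Scanning the sequence gives T=4, G=8, A=4, C=5.
AT pairs contribute 8, GC pairs contribute 13.
Tm = 2×8 + 4×13 = 68°C

68°C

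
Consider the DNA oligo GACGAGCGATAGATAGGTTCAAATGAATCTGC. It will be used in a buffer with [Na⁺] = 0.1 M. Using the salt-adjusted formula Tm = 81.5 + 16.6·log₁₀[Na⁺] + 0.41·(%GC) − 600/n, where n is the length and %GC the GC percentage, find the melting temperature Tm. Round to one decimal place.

64.1°C

Length n = 32. Scanning the sequence gives C=5, A=11, T=7, G=9.
G+C = 14, so %GC = 14/32 × 100 = 43.75%
Salt term: 16.6 × (-1) = -16.6
GC term: 0.41 × 43.75 = 17.938; length term: −600/32 = −18.75
Tm = 81.5 + (-16.6) + 17.938 − 18.75 = 64.088 → 64.1°C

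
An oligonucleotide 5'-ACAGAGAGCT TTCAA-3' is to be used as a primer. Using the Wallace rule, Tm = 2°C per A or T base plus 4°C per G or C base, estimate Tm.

Scanning the sequence gives A=6, G=3, T=3, C=3.
AT pairs contribute 9, GC pairs contribute 6.
Tm = 2(9) + 4(6) = 18 + 24 = 42°C

42°C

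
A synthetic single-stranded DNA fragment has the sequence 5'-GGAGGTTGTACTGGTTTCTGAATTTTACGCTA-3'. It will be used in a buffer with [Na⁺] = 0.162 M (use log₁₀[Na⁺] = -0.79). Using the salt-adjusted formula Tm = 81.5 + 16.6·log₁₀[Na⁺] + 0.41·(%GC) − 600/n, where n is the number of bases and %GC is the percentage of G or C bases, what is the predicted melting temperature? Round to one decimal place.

66.3°C

Length n = 32. A=6, C=4, T=13, G=9
G+C = 13, so %GC = 13/32 × 100 = 40.625%
Salt term: 16.6 × (-0.79) = -13.114
GC term: 0.41 × 40.625 = 16.656; length term: −600/32 = −18.75
Tm = 81.5 + (-13.114) + 16.656 − 18.75 = 66.292 → 66.3°C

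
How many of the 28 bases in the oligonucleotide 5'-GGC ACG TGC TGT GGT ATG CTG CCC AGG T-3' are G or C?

18

T=7, C=7, G=11, A=3
G+C = 11 + 7 = 18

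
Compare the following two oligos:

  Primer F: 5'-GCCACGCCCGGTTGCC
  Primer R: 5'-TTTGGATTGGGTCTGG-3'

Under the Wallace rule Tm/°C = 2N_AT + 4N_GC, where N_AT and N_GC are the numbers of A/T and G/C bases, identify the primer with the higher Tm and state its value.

Primer F, 58°C

Primer F: A+T=3, G+C=13 → Tm = 2(3)+4(13) = 58°C
Primer R: A+T=8, G+C=8 → Tm = 2(8)+4(8) = 48°C
58°C vs 48°C → primer F is higher.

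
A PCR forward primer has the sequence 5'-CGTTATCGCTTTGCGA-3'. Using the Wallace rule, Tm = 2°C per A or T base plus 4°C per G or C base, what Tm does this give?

48°C

G=4, T=6, A=2, C=4
AT pairs contribute 8, GC pairs contribute 8.
Tm = 2(8) + 4(8) = 16 + 32 = 48°C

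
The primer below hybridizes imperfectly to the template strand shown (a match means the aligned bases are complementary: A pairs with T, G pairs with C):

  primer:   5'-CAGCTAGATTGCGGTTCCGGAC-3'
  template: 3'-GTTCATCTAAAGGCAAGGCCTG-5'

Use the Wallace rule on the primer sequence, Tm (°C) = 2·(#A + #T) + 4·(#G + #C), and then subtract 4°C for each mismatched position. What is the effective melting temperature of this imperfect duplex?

Primer base counts: A=4, T=5, G=7, C=6 → A+T=9, G+C=13
Perfect-match Tm = 2(9) + 4(13) = 18 + 52 = 70°C
Mismatches (positions where the bases are not complementary): 4 (at positions 3, 4, 11, 13)
Effective Tm = 70 − 4×4 = 70 − 16 = 54°C

54°C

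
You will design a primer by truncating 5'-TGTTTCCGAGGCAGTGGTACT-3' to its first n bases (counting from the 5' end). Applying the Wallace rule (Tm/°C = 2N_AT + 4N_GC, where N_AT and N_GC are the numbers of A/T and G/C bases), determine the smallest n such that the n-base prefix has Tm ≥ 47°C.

n = 16

First 15 bases: TGTTTCCGAGGCAGT → Tm = 46°C (< 47°C)
First 16 bases: TGTTTCCGAGGCAGTG → Tm = 50°C (≥ 47°C)
Since every base adds ≥2°C, Tm only increases with n, so the threshold is first crossed at n = 16.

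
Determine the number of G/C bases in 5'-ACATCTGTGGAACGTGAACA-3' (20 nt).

Scanning the sequence gives C=4, T=4, A=7, G=5.
Total G or C: 5 + 4 = 9

9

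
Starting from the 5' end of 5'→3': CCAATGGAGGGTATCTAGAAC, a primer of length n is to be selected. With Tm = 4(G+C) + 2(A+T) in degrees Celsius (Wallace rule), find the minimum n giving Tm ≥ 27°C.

First 8 bases: CCAATGGA → Tm = 24°C (< 27°C)
First 9 bases: CCAATGGAG → Tm = 28°C (≥ 27°C)
Since every base adds ≥2°C, Tm only increases with n, so the threshold is first crossed at n = 9.

n = 9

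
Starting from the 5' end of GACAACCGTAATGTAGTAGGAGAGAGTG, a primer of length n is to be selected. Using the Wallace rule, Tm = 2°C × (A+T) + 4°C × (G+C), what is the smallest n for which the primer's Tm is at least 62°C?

n = 22

First 21 bases: GACAACCGTAATGTAGTAGGA → Tm = 60°C (< 62°C)
First 22 bases: GACAACCGTAATGTAGTAGGAG → Tm = 64°C (≥ 62°C)
Each additional base adds 2°C (A/T) or 4°C (G/C), so Tm is non-decreasing in n; n = 22 is the first length to reach 62°C.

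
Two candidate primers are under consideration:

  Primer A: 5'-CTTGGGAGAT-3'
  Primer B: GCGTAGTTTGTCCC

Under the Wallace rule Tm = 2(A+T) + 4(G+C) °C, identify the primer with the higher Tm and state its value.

Primer B, 44°C

Primer A: A+T=5, G+C=5 → Tm = 2(5)+4(5) = 30°C
Primer B: A+T=6, G+C=8 → Tm = 2(6)+4(8) = 44°C
30°C vs 44°C → primer B is higher.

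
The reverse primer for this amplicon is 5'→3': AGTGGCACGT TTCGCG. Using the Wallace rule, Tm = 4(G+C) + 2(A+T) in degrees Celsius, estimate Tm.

52°C

Counting bases: C=4, G=6, A=2, T=4
AT pairs contribute 6, GC pairs contribute 10.
Tm = 4·10 + 2·6 = 40 + 12 = 52°C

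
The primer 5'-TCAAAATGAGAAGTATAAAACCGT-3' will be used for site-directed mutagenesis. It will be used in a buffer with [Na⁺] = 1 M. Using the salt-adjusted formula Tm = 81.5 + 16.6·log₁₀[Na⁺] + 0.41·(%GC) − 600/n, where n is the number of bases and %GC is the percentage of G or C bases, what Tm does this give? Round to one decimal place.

68.5°C

Length n = 24. Base counts: T=5, C=3, A=12, G=4
G+C = 7, so %GC = 7/24 × 100 = 29.167%
Salt term: 16.6 × (0) = 0
GC term: 0.41 × 29.167 = 11.958; length term: −600/24 = −25
Tm = 81.5 + (0) + 11.958 − 25 = 68.458 → 68.5°C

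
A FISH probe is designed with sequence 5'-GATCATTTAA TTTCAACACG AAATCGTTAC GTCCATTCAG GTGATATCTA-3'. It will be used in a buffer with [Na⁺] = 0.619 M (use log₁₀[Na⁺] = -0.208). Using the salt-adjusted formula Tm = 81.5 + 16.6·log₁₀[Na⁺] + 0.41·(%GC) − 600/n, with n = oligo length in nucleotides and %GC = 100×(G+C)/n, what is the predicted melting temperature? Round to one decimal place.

Length n = 50. Base counts: A=16, G=7, T=17, C=10
G+C = 17, so %GC = 17/50 × 100 = 34%
Salt term: 16.6 × (-0.208) = -3.453
GC term: 0.41 × 34 = 13.94; length term: −600/50 = −12
Tm = 81.5 + (-3.453) + 13.94 − 12 = 79.987 → 80.0°C

80.0°C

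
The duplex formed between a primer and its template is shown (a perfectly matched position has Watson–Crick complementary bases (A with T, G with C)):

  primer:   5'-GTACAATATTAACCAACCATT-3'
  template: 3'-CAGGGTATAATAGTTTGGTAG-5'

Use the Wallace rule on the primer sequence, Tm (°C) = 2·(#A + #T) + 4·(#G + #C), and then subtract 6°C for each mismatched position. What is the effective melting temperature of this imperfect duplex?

Primer base counts: A=9, T=6, G=1, C=5 → A+T=15, G+C=6
Perfect-match Tm = 2(15) + 4(6) = 30 + 24 = 54°C
Mismatches (positions where the bases are not complementary): 5 (at positions 3, 5, 12, 14, 21)
Effective Tm = 54 − 5×6 = 54 − 30 = 24°C

24°C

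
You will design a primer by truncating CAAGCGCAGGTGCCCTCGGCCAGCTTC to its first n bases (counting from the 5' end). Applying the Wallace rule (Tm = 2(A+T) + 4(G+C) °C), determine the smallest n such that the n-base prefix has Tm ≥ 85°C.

First 24 bases: CAAGCGCAGGTGCCCTCGGCCAGC → Tm = 84°C (< 85°C)
First 25 bases: CAAGCGCAGGTGCCCTCGGCCAGCT → Tm = 86°C (≥ 85°C)
Each additional base adds 2°C (A/T) or 4°C (G/C), so Tm is non-decreasing in n; n = 25 is the first length to reach 85°C.

n = 25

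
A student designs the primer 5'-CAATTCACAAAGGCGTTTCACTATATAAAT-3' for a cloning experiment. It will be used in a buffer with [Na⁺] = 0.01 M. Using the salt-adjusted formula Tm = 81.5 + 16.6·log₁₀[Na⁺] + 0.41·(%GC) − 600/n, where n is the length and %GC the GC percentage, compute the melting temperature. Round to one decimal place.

Length n = 30. Counting bases: G=3, C=6, T=9, A=12
G+C = 9, so %GC = 9/30 × 100 = 30%
Salt term: 16.6 × (-2) = -33.2
GC term: 0.41 × 30 = 12.3; length term: −600/30 = −20
Tm = 81.5 + (-33.2) + 12.3 − 20 = 40.6 → 40.6°C

40.6°C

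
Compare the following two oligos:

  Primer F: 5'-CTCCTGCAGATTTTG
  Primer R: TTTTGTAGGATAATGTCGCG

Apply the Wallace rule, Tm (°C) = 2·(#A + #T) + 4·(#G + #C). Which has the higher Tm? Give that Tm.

Primer R, 56°C

Primer F: A+T=8, G+C=7 → Tm = 2(8)+4(7) = 44°C
Primer R: A+T=12, G+C=8 → Tm = 2(12)+4(8) = 56°C
44°C vs 56°C → primer R is higher.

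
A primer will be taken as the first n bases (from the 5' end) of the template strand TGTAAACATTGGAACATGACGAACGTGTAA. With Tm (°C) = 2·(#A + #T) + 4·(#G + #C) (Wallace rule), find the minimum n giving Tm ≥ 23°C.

First 9 bases: TGTAAACAT → Tm = 22°C (< 23°C)
First 10 bases: TGTAAACATT → Tm = 24°C (≥ 23°C)
Each additional base adds 2°C (A/T) or 4°C (G/C), so Tm is non-decreasing in n; n = 10 is the first length to reach 23°C.

n = 10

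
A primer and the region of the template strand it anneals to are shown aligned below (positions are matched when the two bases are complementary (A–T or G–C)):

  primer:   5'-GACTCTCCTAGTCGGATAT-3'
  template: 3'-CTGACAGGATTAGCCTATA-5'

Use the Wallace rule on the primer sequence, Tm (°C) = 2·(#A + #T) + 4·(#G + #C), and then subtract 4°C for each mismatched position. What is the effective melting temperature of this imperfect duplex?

Primer base counts: A=4, T=6, G=4, C=5 → A+T=10, G+C=9
Perfect-match Tm = 2(10) + 4(9) = 20 + 36 = 56°C
Mismatches (positions where the bases are not complementary): 2 (at positions 5, 11)
Effective Tm = 56 − 2×4 = 56 − 8 = 48°C

48°C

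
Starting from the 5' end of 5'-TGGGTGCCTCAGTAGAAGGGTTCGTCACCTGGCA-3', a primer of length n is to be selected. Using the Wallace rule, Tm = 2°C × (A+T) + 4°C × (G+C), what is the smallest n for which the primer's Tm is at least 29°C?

First 8 bases: TGGGTGCC → Tm = 28°C (< 29°C)
First 9 bases: TGGGTGCCT → Tm = 30°C (≥ 29°C)
Each additional base adds 2°C (A/T) or 4°C (G/C), so Tm is non-decreasing in n; n = 9 is the first length to reach 29°C.

n = 9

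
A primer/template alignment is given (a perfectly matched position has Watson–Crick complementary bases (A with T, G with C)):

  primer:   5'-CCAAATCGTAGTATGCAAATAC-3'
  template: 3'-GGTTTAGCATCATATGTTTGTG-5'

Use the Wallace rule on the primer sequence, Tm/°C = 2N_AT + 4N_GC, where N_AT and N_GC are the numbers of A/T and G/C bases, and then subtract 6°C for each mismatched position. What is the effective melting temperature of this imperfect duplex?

Primer base counts: A=9, T=5, G=3, C=5 → A+T=14, G+C=8
Perfect-match Tm = 2(14) + 4(8) = 28 + 32 = 60°C
Mismatches (positions where the bases are not complementary): 2 (at positions 15, 20)
Effective Tm = 60 − 2×6 = 60 − 12 = 48°C

48°C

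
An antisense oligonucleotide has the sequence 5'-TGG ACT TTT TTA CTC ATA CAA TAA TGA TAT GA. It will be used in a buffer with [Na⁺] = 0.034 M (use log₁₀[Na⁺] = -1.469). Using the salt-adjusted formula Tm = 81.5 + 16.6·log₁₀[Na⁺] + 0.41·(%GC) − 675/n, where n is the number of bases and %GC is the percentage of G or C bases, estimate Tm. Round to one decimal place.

46.3°C

Length n = 32. Scanning the sequence gives T=13, G=4, C=4, A=11.
G+C = 8, so %GC = 8/32 × 100 = 25%
Salt term: 16.6 × (-1.469) = -24.385
GC term: 0.41 × 25 = 10.25; length term: −675/32 = −21.094
Tm = 81.5 + (-24.385) + 10.25 − 21.094 = 46.271 → 46.3°C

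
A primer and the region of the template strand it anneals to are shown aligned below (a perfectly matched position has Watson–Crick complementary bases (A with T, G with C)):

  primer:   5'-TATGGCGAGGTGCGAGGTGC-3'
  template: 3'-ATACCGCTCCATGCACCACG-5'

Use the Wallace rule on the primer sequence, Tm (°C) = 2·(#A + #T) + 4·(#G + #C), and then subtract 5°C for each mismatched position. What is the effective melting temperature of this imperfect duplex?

56°C

Primer base counts: A=3, T=4, G=10, C=3 → A+T=7, G+C=13
Perfect-match Tm = 2(7) + 4(13) = 14 + 52 = 66°C
Mismatches (positions where the bases are not complementary): 2 (at positions 12, 15)
Effective Tm = 66 − 2×5 = 66 − 10 = 56°C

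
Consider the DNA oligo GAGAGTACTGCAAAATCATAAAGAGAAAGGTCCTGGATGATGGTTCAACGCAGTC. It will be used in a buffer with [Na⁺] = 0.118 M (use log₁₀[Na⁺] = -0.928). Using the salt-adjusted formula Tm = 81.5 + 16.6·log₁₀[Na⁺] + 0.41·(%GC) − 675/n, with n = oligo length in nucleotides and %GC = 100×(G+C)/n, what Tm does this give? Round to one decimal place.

71.7°C

Length n = 55. Counting bases: A=20, C=9, T=11, G=15
G+C = 24, so %GC = 24/55 × 100 = 43.636%
Salt term: 16.6 × (-0.928) = -15.405
GC term: 0.41 × 43.636 = 17.891; length term: −675/55 = −12.273
Tm = 81.5 + (-15.405) + 17.891 − 12.273 = 71.713 → 71.7°C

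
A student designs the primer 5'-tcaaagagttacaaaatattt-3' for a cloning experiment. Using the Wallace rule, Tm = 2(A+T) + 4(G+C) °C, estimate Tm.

Scanning the sequence gives T=7, G=2, A=10, C=2.
A+T = 17, G+C = 4
Tm = 2×17 + 4×4 = 50°C

50°C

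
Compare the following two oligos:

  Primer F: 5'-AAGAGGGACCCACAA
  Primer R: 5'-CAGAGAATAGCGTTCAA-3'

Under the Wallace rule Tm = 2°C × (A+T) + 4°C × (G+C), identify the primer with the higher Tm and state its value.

Primer R, 48°C

Primer F: A+T=7, G+C=8 → Tm = 2(7)+4(8) = 46°C
Primer R: A+T=10, G+C=7 → Tm = 2(10)+4(7) = 48°C
46°C vs 48°C → primer R is higher.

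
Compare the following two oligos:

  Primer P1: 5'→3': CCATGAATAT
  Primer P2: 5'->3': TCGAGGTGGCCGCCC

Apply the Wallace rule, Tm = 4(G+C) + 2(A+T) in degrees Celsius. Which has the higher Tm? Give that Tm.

Primer P2, 54°C

Primer P1: A+T=7, G+C=3 → Tm = 2(7)+4(3) = 26°C
Primer P2: A+T=3, G+C=12 → Tm = 2(3)+4(12) = 54°C
26°C vs 54°C → primer P2 is higher.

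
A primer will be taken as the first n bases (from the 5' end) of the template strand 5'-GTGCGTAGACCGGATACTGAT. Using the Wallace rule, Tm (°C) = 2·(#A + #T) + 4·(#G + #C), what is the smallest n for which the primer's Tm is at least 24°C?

n = 8

First 7 bases: GTGCGTA → Tm = 22°C (< 24°C)
First 8 bases: GTGCGTAG → Tm = 26°C (≥ 24°C)
Each additional base adds 2°C (A/T) or 4°C (G/C), so Tm is non-decreasing in n; n = 8 is the first length to reach 24°C.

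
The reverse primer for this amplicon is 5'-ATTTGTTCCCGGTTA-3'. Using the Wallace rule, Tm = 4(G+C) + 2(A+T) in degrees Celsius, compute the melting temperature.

Base counts: C=3, A=2, G=3, T=7
AT pairs contribute 9, GC pairs contribute 6.
Tm = 2×9 + 4×6 = 42°C

42°C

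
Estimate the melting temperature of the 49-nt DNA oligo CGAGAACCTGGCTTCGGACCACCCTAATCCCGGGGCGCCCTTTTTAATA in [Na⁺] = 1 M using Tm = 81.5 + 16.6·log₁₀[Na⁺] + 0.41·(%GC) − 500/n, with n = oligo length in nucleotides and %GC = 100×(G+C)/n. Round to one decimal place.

Length n = 49. C=17, A=10, G=11, T=11
G+C = 28, so %GC = 28/49 × 100 = 57.143%
Salt term: 16.6 × (0) = 0
GC term: 0.41 × 57.143 = 23.429; length term: −500/49 = −10.204
Tm = 81.5 + (0) + 23.429 − 10.204 = 94.725 → 94.7°C

94.7°C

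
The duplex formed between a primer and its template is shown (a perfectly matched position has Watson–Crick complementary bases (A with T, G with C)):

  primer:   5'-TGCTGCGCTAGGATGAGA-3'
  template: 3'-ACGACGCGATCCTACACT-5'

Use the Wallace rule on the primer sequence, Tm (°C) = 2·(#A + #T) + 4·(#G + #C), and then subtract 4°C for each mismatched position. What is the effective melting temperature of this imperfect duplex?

52°C

Primer base counts: A=4, T=4, G=7, C=3 → A+T=8, G+C=10
Perfect-match Tm = 2(8) + 4(10) = 16 + 40 = 56°C
Mismatches (positions where the bases are not complementary): 1 (at position 16)
Effective Tm = 56 − 1×4 = 56 − 4 = 52°C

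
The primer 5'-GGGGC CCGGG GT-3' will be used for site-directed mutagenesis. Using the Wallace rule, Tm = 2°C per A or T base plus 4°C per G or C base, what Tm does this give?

C=3, T=1, A=0, G=8
So N_AT = 1 and N_GC = 11.
Tm = 2×1 + 4×11 = 46°C

46°C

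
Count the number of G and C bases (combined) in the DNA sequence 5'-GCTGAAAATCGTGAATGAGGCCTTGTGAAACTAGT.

15

T=9, A=11, G=10, C=5
Total G or C: 10 + 5 = 15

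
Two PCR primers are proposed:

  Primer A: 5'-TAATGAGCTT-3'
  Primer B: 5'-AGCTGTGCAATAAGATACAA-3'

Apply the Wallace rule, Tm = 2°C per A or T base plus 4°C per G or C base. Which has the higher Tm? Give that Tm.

Primer A: A+T=7, G+C=3 → Tm = 2(7)+4(3) = 26°C
Primer B: A+T=13, G+C=7 → Tm = 2(13)+4(7) = 54°C
26°C vs 54°C → primer B is higher.

Primer B, 54°C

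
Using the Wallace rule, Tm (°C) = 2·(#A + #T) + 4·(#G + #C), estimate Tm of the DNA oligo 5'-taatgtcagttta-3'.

Counting bases: T=6, A=4, C=1, G=2
A+T = 10, G+C = 3
Tm = 2(10) + 4(3) = 20 + 12 = 32°C

32°C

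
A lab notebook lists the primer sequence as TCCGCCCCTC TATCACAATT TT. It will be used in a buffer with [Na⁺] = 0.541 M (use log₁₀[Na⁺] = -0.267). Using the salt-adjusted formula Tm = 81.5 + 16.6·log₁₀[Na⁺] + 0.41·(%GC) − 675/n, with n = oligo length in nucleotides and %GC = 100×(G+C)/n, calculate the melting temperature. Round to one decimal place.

65.0°C

Length n = 22. Counting bases: G=1, C=9, T=8, A=4
G+C = 10, so %GC = 10/22 × 100 = 45.455%
Salt term: 16.6 × (-0.267) = -4.432
GC term: 0.41 × 45.455 = 18.637; length term: −675/22 = −30.682
Tm = 81.5 + (-4.432) + 18.637 − 30.682 = 65.023 → 65.0°C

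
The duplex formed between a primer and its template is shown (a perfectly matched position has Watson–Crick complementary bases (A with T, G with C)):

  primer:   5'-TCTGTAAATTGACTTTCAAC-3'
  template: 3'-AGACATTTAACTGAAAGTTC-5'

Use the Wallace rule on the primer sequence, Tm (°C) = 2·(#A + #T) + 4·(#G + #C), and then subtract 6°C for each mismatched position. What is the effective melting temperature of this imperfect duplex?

46°C

Primer base counts: A=6, T=8, G=2, C=4 → A+T=14, G+C=6
Perfect-match Tm = 2(14) + 4(6) = 28 + 24 = 52°C
Mismatches (positions where the bases are not complementary): 1 (at position 20)
Effective Tm = 52 − 1×6 = 52 − 6 = 46°C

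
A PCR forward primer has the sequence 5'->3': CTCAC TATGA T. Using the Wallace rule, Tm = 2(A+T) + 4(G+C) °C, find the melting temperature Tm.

30°C

Base counts: C=3, T=4, A=3, G=1
So N_AT = 7 and N_GC = 4.
Tm = 2(7) + 4(4) = 14 + 16 = 30°C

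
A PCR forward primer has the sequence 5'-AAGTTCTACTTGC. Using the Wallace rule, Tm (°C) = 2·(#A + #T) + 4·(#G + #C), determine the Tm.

Scanning the sequence gives A=3, C=3, G=2, T=5.
So N_AT = 8 and N_GC = 5.
Tm = 2(8) + 4(5) = 16 + 20 = 36°C

36°C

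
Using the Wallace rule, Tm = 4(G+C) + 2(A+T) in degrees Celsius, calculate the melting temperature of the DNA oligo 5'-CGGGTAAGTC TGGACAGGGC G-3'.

Scanning the sequence gives G=10, C=4, A=4, T=3.
AT pairs contribute 7, GC pairs contribute 14.
Tm = 2×7 + 4×14 = 70°C

70°C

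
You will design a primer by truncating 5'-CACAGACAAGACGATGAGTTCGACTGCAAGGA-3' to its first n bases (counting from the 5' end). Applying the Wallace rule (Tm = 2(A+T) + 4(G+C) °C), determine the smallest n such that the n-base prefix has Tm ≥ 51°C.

First 17 bases: CACAGACAAGACGATGA → Tm = 50°C (< 51°C)
First 18 bases: CACAGACAAGACGATGAG → Tm = 54°C (≥ 51°C)
Each additional base adds 2°C (A/T) or 4°C (G/C), so Tm is non-decreasing in n; n = 18 is the first length to reach 51°C.

n = 18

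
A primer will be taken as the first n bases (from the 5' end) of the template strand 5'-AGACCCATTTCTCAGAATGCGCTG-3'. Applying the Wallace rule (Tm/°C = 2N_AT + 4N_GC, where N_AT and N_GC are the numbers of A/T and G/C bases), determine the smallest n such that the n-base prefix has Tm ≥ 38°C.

n = 13

First 12 bases: AGACCCATTTCT → Tm = 34°C (< 38°C)
First 13 bases: AGACCCATTTCTC → Tm = 38°C (≥ 38°C)
Since every base adds ≥2°C, Tm only increases with n, so the threshold is first crossed at n = 13.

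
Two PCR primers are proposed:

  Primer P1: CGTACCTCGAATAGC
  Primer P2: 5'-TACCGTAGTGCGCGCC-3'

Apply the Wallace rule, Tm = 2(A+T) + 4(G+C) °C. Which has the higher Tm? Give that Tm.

Primer P1: A+T=7, G+C=8 → Tm = 2(7)+4(8) = 46°C
Primer P2: A+T=5, G+C=11 → Tm = 2(5)+4(11) = 54°C
46°C vs 54°C → primer P2 is higher.

Primer P2, 54°C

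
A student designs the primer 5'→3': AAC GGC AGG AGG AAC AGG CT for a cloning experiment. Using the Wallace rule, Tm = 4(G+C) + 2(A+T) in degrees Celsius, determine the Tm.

64°C

Scanning the sequence gives G=8, T=1, C=4, A=7.
AT pairs contribute 8, GC pairs contribute 12.
Tm = 4·12 + 2·8 = 48 + 16 = 64°C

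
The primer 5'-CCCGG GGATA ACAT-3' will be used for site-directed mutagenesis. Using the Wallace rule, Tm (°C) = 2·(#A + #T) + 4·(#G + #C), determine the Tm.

Counting bases: G=4, T=2, A=4, C=4
So N_AT = 6 and N_GC = 8.
Tm = 4·8 + 2·6 = 32 + 12 = 44°C

44°C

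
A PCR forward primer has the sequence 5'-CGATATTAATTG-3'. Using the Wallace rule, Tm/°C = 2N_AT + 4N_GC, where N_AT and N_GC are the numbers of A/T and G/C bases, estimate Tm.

Base counts: T=5, C=1, G=2, A=4
A+T = 9, G+C = 3
Tm = 2×9 + 4×3 = 30°C

30°C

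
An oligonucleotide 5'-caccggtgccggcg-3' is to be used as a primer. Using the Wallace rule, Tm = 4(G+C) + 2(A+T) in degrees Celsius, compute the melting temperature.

52°C

Base counts: C=6, G=6, T=1, A=1
AT pairs contribute 2, GC pairs contribute 12.
Tm = 4·12 + 2·2 = 48 + 4 = 52°C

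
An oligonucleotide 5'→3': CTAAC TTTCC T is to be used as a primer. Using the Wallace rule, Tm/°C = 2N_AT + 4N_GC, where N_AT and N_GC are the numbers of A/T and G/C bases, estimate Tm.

30°C

A=2, T=5, C=4, G=0
AT pairs contribute 7, GC pairs contribute 4.
Tm = 2×7 + 4×4 = 30°C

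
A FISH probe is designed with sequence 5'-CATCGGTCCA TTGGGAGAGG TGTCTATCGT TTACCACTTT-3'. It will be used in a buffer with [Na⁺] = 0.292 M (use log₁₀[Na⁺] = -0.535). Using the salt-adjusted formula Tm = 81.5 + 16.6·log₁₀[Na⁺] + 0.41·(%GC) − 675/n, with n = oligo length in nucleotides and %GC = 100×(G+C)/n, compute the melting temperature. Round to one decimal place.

Length n = 40. A=7, T=14, G=10, C=9
G+C = 19, so %GC = 19/40 × 100 = 47.5%
Salt term: 16.6 × (-0.535) = -8.881
GC term: 0.41 × 47.5 = 19.475; length term: −675/40 = −16.875
Tm = 81.5 + (-8.881) + 19.475 − 16.875 = 75.219 → 75.2°C

75.2°C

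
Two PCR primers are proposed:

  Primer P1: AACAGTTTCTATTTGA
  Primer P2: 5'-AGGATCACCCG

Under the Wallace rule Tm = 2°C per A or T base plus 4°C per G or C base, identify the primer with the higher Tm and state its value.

Primer P1, 40°C

Primer P1: A+T=12, G+C=4 → Tm = 2(12)+4(4) = 40°C
Primer P2: A+T=4, G+C=7 → Tm = 2(4)+4(7) = 36°C
40°C vs 36°C → primer P1 is higher.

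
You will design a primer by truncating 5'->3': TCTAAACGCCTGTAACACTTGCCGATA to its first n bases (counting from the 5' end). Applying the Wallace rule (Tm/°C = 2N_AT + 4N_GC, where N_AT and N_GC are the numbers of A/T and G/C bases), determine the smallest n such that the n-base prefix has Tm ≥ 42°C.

First 14 bases: TCTAAACGCCTGTA → Tm = 40°C (< 42°C)
First 15 bases: TCTAAACGCCTGTAA → Tm = 42°C (≥ 42°C)
Each additional base adds 2°C (A/T) or 4°C (G/C), so Tm is non-decreasing in n; n = 15 is the first length to reach 42°C.

n = 15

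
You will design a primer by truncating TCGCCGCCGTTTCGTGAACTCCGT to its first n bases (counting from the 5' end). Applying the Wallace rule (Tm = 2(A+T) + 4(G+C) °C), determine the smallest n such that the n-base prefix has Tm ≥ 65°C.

First 20 bases: TCGCCGCCGTTTCGTGAACT → Tm = 64°C (< 65°C)
First 21 bases: TCGCCGCCGTTTCGTGAACTC → Tm = 68°C (≥ 65°C)
Each additional base adds 2°C (A/T) or 4°C (G/C), so Tm is non-decreasing in n; n = 21 is the first length to reach 65°C.

n = 21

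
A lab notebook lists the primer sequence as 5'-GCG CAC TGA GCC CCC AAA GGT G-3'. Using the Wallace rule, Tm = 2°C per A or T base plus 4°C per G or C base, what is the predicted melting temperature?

74°C

Base counts: G=7, A=5, T=2, C=8
AT pairs contribute 7, GC pairs contribute 15.
Tm = 4·15 + 2·7 = 60 + 14 = 74°C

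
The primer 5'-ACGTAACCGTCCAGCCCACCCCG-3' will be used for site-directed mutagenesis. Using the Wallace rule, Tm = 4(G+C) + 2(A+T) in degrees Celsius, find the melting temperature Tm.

Counting bases: G=4, C=12, A=5, T=2
A+T = 7, G+C = 16
Tm = 4·16 + 2·7 = 64 + 14 = 78°C

78°C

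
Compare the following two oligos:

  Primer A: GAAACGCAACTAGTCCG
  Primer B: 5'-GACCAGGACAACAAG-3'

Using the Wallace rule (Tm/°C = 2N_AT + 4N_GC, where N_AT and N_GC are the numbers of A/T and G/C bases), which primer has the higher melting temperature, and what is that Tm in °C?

Primer A: A+T=8, G+C=9 → Tm = 2(8)+4(9) = 52°C
Primer B: A+T=7, G+C=8 → Tm = 2(7)+4(8) = 46°C
52°C vs 46°C → primer A is higher.

Primer A, 52°C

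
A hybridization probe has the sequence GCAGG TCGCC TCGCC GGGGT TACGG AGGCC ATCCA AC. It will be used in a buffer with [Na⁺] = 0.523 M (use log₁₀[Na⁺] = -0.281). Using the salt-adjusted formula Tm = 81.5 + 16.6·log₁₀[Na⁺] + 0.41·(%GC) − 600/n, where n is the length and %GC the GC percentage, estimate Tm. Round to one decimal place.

Length n = 37. A=6, T=5, G=13, C=13
G+C = 26, so %GC = 26/37 × 100 = 70.27%
Salt term: 16.6 × (-0.281) = -4.665
GC term: 0.41 × 70.27 = 28.811; length term: −600/37 = −16.216
Tm = 81.5 + (-4.665) + 28.811 − 16.216 = 89.43 → 89.4°C

89.4°C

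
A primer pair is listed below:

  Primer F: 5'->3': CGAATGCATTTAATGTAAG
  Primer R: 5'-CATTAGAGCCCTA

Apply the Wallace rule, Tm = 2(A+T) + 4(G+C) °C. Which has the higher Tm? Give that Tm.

Primer F, 50°C

Primer F: A+T=13, G+C=6 → Tm = 2(13)+4(6) = 50°C
Primer R: A+T=7, G+C=6 → Tm = 2(7)+4(6) = 38°C
50°C vs 38°C → primer F is higher.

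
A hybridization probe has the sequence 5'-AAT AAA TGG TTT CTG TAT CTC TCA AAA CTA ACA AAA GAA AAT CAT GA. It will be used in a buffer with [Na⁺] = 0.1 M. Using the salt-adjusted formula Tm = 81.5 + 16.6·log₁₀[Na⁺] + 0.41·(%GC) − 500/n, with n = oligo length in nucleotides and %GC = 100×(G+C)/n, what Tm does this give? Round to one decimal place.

64.7°C

Length n = 47. G=5, A=22, C=7, T=13
G+C = 12, so %GC = 12/47 × 100 = 25.532%
Salt term: 16.6 × (-1) = -16.6
GC term: 0.41 × 25.532 = 10.468; length term: −500/47 = −10.638
Tm = 81.5 + (-16.6) + 10.468 − 10.638 = 64.73 → 64.7°C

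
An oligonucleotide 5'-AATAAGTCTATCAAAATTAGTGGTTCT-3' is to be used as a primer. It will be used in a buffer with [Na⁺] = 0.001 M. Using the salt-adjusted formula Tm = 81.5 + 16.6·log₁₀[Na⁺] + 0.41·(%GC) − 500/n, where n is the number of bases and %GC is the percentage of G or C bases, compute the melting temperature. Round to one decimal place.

Length n = 27. Base counts: T=10, A=10, C=3, G=4
G+C = 7, so %GC = 7/27 × 100 = 25.926%
Salt term: 16.6 × (-3) = -49.8
GC term: 0.41 × 25.926 = 10.63; length term: −500/27 = −18.519
Tm = 81.5 + (-49.8) + 10.63 − 18.519 = 23.811 → 23.8°C

23.8°C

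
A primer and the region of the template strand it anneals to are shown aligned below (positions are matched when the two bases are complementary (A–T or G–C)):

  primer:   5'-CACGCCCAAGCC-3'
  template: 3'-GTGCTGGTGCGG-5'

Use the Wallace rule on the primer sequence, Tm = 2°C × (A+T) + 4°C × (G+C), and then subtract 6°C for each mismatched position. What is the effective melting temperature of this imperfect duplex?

Primer base counts: A=3, T=0, G=2, C=7 → A+T=3, G+C=9
Perfect-match Tm = 2(3) + 4(9) = 6 + 36 = 42°C
Mismatches (positions where the bases are not complementary): 2 (at positions 5, 9)
Effective Tm = 42 − 2×6 = 42 − 12 = 30°C

30°C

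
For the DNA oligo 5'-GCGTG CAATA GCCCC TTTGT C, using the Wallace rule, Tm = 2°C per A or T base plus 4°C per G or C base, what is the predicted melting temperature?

A=3, G=5, T=6, C=7
AT pairs contribute 9, GC pairs contribute 12.
Tm = 2(9) + 4(12) = 18 + 48 = 66°C

66°C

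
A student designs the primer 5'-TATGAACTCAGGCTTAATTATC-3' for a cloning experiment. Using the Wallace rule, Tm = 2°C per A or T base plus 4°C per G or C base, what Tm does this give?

58°C

C=4, G=3, T=8, A=7
AT pairs contribute 15, GC pairs contribute 7.
Tm = 4·7 + 2·15 = 28 + 30 = 58°C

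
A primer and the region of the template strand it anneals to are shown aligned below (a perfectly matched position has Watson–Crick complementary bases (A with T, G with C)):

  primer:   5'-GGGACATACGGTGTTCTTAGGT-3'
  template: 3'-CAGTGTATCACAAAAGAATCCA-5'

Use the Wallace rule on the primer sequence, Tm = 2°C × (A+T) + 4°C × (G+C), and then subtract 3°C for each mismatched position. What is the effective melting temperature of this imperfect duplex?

51°C

Primer base counts: A=4, T=7, G=8, C=3 → A+T=11, G+C=11
Perfect-match Tm = 2(11) + 4(11) = 22 + 44 = 66°C
Mismatches (positions where the bases are not complementary): 5 (at positions 2, 3, 9, 10, 13)
Effective Tm = 66 − 5×3 = 66 − 15 = 51°C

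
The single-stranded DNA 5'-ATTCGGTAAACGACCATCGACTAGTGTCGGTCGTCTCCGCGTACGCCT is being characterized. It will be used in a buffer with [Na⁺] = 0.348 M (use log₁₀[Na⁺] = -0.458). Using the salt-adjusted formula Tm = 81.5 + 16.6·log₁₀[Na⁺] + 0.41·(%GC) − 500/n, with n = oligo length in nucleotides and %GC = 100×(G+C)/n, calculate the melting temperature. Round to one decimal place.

86.5°C

Length n = 48. Counting bases: G=12, C=15, T=12, A=9
G+C = 27, so %GC = 27/48 × 100 = 56.25%
Salt term: 16.6 × (-0.458) = -7.603
GC term: 0.41 × 56.25 = 23.062; length term: −500/48 = −10.417
Tm = 81.5 + (-7.603) + 23.062 − 10.417 = 86.542 → 86.5°C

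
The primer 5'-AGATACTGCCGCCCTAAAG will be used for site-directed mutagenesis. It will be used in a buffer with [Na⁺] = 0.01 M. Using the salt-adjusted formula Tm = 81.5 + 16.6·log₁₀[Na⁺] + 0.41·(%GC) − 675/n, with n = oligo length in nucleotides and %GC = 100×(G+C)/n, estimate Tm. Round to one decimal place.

34.4°C

Length n = 19. Counting bases: A=6, G=4, T=3, C=6
G+C = 10, so %GC = 10/19 × 100 = 52.632%
Salt term: 16.6 × (-2) = -33.2
GC term: 0.41 × 52.632 = 21.579; length term: −675/19 = −35.526
Tm = 81.5 + (-33.2) + 21.579 − 35.526 = 34.353 → 34.4°C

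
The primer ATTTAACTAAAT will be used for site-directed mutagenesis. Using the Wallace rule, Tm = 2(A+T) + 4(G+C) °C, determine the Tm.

26°C

Counting bases: T=5, C=1, A=6, G=0
So N_AT = 11 and N_GC = 1.
Tm = 2(11) + 4(1) = 22 + 4 = 26°C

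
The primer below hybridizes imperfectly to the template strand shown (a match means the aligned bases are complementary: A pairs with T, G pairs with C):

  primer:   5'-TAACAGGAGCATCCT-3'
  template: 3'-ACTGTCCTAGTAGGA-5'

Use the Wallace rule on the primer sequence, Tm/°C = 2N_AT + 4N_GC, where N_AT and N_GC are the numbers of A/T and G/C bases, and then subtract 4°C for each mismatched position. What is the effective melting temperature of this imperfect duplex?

36°C

Primer base counts: A=5, T=3, G=3, C=4 → A+T=8, G+C=7
Perfect-match Tm = 2(8) + 4(7) = 16 + 28 = 44°C
Mismatches (positions where the bases are not complementary): 2 (at positions 2, 9)
Effective Tm = 44 − 2×4 = 44 − 8 = 36°C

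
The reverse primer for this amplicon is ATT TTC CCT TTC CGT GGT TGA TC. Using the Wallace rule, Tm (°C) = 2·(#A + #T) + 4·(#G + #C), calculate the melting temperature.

Scanning the sequence gives G=4, A=2, C=6, T=11.
So N_AT = 13 and N_GC = 10.
Tm = 2×13 + 4×10 = 66°C

66°C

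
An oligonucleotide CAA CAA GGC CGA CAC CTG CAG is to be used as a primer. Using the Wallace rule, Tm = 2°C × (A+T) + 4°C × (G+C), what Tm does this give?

68°C

C=8, A=7, T=1, G=5
A+T = 8, G+C = 13
Tm = 2(8) + 4(13) = 16 + 52 = 68°C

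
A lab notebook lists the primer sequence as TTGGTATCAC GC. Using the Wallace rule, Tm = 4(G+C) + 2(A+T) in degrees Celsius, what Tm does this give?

36°C

Scanning the sequence gives T=4, A=2, G=3, C=3.
AT pairs contribute 6, GC pairs contribute 6.
Tm = 2(6) + 4(6) = 12 + 24 = 36°C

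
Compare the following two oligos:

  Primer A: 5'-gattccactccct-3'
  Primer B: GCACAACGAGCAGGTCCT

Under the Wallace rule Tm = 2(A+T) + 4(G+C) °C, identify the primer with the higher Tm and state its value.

Primer A: A+T=6, G+C=7 → Tm = 2(6)+4(7) = 40°C
Primer B: A+T=7, G+C=11 → Tm = 2(7)+4(11) = 58°C
40°C vs 58°C → primer B is higher.

Primer B, 58°C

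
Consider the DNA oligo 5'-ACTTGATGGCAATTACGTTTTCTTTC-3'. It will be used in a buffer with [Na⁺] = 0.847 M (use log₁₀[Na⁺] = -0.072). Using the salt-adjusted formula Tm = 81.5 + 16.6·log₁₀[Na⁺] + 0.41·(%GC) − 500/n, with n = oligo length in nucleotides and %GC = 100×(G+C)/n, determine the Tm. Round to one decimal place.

75.3°C

Length n = 26. Counting bases: A=5, T=12, C=5, G=4
G+C = 9, so %GC = 9/26 × 100 = 34.615%
Salt term: 16.6 × (-0.072) = -1.195
GC term: 0.41 × 34.615 = 14.192; length term: −500/26 = −19.231
Tm = 81.5 + (-1.195) + 14.192 − 19.231 = 75.266 → 75.3°C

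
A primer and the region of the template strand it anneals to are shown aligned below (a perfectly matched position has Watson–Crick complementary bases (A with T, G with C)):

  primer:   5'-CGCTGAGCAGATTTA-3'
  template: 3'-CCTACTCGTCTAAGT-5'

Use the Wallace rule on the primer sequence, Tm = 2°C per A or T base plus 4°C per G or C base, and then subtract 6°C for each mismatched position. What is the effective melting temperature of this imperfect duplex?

26°C

Primer base counts: A=4, T=4, G=4, C=3 → A+T=8, G+C=7
Perfect-match Tm = 2(8) + 4(7) = 16 + 28 = 44°C
Mismatches (positions where the bases are not complementary): 3 (at positions 1, 3, 14)
Effective Tm = 44 − 3×6 = 44 − 18 = 26°C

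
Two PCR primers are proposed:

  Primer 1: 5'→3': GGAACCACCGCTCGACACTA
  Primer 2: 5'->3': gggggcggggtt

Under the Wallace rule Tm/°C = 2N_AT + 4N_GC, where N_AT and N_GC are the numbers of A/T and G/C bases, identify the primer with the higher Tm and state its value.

Primer 1: A+T=8, G+C=12 → Tm = 2(8)+4(12) = 64°C
Primer 2: A+T=2, G+C=10 → Tm = 2(2)+4(10) = 44°C
64°C vs 44°C → primer 1 is higher.

Primer 1, 64°C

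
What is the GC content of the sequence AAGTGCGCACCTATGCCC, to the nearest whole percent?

Counting bases: C=7, G=4, A=4, T=3
G+C = 4 + 7 = 11 out of 18 bases
%GC = 11/18 × 100 = 61.11% ≈ 61%

61%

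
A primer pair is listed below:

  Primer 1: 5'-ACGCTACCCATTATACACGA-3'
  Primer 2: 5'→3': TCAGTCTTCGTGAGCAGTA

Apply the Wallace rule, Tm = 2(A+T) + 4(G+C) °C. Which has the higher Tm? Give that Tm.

Primer 1: A+T=11, G+C=9 → Tm = 2(11)+4(9) = 58°C
Primer 2: A+T=10, G+C=9 → Tm = 2(10)+4(9) = 56°C
58°C vs 56°C → primer 1 is higher.

Primer 1, 58°C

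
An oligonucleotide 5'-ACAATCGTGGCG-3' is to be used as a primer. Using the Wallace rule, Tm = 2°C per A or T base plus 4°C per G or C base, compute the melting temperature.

38°C

Base counts: A=3, C=3, G=4, T=2
A+T = 5, G+C = 7
Tm = 2(5) + 4(7) = 10 + 28 = 38°C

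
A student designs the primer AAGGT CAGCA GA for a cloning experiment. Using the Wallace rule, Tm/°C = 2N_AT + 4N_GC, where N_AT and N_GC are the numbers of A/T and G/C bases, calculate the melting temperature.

Counting bases: C=2, A=5, T=1, G=4
AT pairs contribute 6, GC pairs contribute 6.
Tm = 2×6 + 4×6 = 36°C

36°C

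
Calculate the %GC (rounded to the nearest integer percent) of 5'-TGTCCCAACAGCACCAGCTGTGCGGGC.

Base counts: A=5, T=4, G=8, C=10
G+C = 8 + 10 = 18 out of 27 bases
%GC = 18/27 × 100 = 66.67% ≈ 67%

67%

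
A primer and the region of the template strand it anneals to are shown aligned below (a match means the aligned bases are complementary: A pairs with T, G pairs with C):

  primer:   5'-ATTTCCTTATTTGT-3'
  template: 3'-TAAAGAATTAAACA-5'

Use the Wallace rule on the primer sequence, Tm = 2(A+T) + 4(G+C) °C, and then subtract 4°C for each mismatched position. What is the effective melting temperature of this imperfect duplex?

26°C

Primer base counts: A=2, T=9, G=1, C=2 → A+T=11, G+C=3
Perfect-match Tm = 2(11) + 4(3) = 22 + 12 = 34°C
Mismatches (positions where the bases are not complementary): 2 (at positions 6, 8)
Effective Tm = 34 − 2×4 = 34 − 8 = 26°C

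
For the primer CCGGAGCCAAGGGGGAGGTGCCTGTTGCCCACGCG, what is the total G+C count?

Scanning the sequence gives G=15, T=4, C=11, A=5.
G+C = 15 + 11 = 26

26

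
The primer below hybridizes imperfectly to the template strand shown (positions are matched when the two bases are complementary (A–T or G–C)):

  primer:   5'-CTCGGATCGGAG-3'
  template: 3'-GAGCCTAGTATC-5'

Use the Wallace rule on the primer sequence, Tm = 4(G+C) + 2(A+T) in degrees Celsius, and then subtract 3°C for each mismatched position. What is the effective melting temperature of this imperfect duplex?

34°C

Primer base counts: A=2, T=2, G=5, C=3 → A+T=4, G+C=8
Perfect-match Tm = 2(4) + 4(8) = 8 + 32 = 40°C
Mismatches (positions where the bases are not complementary): 2 (at positions 9, 10)
Effective Tm = 40 − 2×3 = 40 − 6 = 34°C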